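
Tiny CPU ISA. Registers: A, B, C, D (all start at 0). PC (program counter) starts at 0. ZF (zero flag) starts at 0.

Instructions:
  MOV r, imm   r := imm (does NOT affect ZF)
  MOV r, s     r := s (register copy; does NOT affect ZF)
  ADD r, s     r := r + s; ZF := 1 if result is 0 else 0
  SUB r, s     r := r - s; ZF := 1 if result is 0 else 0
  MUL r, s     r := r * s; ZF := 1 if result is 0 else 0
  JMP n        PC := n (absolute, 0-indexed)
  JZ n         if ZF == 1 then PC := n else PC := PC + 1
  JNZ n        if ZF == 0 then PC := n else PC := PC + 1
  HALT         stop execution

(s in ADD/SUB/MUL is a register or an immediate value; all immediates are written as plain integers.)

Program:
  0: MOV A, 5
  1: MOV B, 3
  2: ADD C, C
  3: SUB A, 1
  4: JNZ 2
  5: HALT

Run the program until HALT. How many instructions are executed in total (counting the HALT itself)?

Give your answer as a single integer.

Answer: 18

Derivation:
Step 1: PC=0 exec 'MOV A, 5'. After: A=5 B=0 C=0 D=0 ZF=0 PC=1
Step 2: PC=1 exec 'MOV B, 3'. After: A=5 B=3 C=0 D=0 ZF=0 PC=2
Step 3: PC=2 exec 'ADD C, C'. After: A=5 B=3 C=0 D=0 ZF=1 PC=3
Step 4: PC=3 exec 'SUB A, 1'. After: A=4 B=3 C=0 D=0 ZF=0 PC=4
Step 5: PC=4 exec 'JNZ 2'. After: A=4 B=3 C=0 D=0 ZF=0 PC=2
Step 6: PC=2 exec 'ADD C, C'. After: A=4 B=3 C=0 D=0 ZF=1 PC=3
Step 7: PC=3 exec 'SUB A, 1'. After: A=3 B=3 C=0 D=0 ZF=0 PC=4
Step 8: PC=4 exec 'JNZ 2'. After: A=3 B=3 C=0 D=0 ZF=0 PC=2
Step 9: PC=2 exec 'ADD C, C'. After: A=3 B=3 C=0 D=0 ZF=1 PC=3
Step 10: PC=3 exec 'SUB A, 1'. After: A=2 B=3 C=0 D=0 ZF=0 PC=4
Step 11: PC=4 exec 'JNZ 2'. After: A=2 B=3 C=0 D=0 ZF=0 PC=2
Step 12: PC=2 exec 'ADD C, C'. After: A=2 B=3 C=0 D=0 ZF=1 PC=3
Step 13: PC=3 exec 'SUB A, 1'. After: A=1 B=3 C=0 D=0 ZF=0 PC=4
Step 14: PC=4 exec 'JNZ 2'. After: A=1 B=3 C=0 D=0 ZF=0 PC=2
Step 15: PC=2 exec 'ADD C, C'. After: A=1 B=3 C=0 D=0 ZF=1 PC=3
Step 16: PC=3 exec 'SUB A, 1'. After: A=0 B=3 C=0 D=0 ZF=1 PC=4
Step 17: PC=4 exec 'JNZ 2'. After: A=0 B=3 C=0 D=0 ZF=1 PC=5
Step 18: PC=5 exec 'HALT'. After: A=0 B=3 C=0 D=0 ZF=1 PC=5 HALTED
Total instructions executed: 18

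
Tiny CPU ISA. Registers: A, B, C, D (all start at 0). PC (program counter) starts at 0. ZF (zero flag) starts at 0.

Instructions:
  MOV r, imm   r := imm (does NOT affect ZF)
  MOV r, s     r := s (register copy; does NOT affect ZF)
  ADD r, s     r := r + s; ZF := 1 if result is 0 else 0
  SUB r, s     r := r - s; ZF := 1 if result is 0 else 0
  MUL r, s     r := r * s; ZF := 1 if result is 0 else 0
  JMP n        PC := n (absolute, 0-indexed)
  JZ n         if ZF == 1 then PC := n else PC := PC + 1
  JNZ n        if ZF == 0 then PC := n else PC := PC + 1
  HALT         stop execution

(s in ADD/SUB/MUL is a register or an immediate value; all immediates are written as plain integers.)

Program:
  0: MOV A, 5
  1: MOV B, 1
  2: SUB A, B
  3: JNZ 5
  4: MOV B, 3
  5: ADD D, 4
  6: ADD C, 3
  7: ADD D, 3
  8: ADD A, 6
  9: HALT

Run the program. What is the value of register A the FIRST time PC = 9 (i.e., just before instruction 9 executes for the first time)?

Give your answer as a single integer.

Step 1: PC=0 exec 'MOV A, 5'. After: A=5 B=0 C=0 D=0 ZF=0 PC=1
Step 2: PC=1 exec 'MOV B, 1'. After: A=5 B=1 C=0 D=0 ZF=0 PC=2
Step 3: PC=2 exec 'SUB A, B'. After: A=4 B=1 C=0 D=0 ZF=0 PC=3
Step 4: PC=3 exec 'JNZ 5'. After: A=4 B=1 C=0 D=0 ZF=0 PC=5
Step 5: PC=5 exec 'ADD D, 4'. After: A=4 B=1 C=0 D=4 ZF=0 PC=6
Step 6: PC=6 exec 'ADD C, 3'. After: A=4 B=1 C=3 D=4 ZF=0 PC=7
Step 7: PC=7 exec 'ADD D, 3'. After: A=4 B=1 C=3 D=7 ZF=0 PC=8
Step 8: PC=8 exec 'ADD A, 6'. After: A=10 B=1 C=3 D=7 ZF=0 PC=9
First time PC=9: A=10

10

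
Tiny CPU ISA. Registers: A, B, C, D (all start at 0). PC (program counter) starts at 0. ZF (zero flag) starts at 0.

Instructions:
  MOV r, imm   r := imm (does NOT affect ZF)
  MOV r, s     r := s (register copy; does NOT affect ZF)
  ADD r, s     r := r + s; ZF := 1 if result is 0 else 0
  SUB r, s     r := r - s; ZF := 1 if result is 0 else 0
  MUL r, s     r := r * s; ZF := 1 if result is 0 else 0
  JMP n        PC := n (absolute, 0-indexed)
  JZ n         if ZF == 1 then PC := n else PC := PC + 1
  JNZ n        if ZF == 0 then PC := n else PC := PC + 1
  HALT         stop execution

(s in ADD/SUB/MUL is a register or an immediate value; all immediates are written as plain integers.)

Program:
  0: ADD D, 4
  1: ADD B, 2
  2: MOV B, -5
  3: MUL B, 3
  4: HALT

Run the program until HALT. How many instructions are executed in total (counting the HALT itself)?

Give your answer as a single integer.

Answer: 5

Derivation:
Step 1: PC=0 exec 'ADD D, 4'. After: A=0 B=0 C=0 D=4 ZF=0 PC=1
Step 2: PC=1 exec 'ADD B, 2'. After: A=0 B=2 C=0 D=4 ZF=0 PC=2
Step 3: PC=2 exec 'MOV B, -5'. After: A=0 B=-5 C=0 D=4 ZF=0 PC=3
Step 4: PC=3 exec 'MUL B, 3'. After: A=0 B=-15 C=0 D=4 ZF=0 PC=4
Step 5: PC=4 exec 'HALT'. After: A=0 B=-15 C=0 D=4 ZF=0 PC=4 HALTED
Total instructions executed: 5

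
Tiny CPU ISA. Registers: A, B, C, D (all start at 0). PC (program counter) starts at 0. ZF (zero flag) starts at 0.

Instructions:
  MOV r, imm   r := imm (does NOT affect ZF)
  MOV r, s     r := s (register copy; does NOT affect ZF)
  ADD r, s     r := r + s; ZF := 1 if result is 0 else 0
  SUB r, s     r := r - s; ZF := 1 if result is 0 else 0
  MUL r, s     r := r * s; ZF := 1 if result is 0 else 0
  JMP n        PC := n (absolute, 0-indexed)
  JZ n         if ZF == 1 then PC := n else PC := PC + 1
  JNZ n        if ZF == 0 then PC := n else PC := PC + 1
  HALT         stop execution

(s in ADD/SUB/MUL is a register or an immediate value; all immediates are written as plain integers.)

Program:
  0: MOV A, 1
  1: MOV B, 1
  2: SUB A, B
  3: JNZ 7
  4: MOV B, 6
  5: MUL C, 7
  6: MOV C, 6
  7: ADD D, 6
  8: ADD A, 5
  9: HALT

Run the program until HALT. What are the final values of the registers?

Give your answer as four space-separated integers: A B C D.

Answer: 5 6 6 6

Derivation:
Step 1: PC=0 exec 'MOV A, 1'. After: A=1 B=0 C=0 D=0 ZF=0 PC=1
Step 2: PC=1 exec 'MOV B, 1'. After: A=1 B=1 C=0 D=0 ZF=0 PC=2
Step 3: PC=2 exec 'SUB A, B'. After: A=0 B=1 C=0 D=0 ZF=1 PC=3
Step 4: PC=3 exec 'JNZ 7'. After: A=0 B=1 C=0 D=0 ZF=1 PC=4
Step 5: PC=4 exec 'MOV B, 6'. After: A=0 B=6 C=0 D=0 ZF=1 PC=5
Step 6: PC=5 exec 'MUL C, 7'. After: A=0 B=6 C=0 D=0 ZF=1 PC=6
Step 7: PC=6 exec 'MOV C, 6'. After: A=0 B=6 C=6 D=0 ZF=1 PC=7
Step 8: PC=7 exec 'ADD D, 6'. After: A=0 B=6 C=6 D=6 ZF=0 PC=8
Step 9: PC=8 exec 'ADD A, 5'. After: A=5 B=6 C=6 D=6 ZF=0 PC=9
Step 10: PC=9 exec 'HALT'. After: A=5 B=6 C=6 D=6 ZF=0 PC=9 HALTED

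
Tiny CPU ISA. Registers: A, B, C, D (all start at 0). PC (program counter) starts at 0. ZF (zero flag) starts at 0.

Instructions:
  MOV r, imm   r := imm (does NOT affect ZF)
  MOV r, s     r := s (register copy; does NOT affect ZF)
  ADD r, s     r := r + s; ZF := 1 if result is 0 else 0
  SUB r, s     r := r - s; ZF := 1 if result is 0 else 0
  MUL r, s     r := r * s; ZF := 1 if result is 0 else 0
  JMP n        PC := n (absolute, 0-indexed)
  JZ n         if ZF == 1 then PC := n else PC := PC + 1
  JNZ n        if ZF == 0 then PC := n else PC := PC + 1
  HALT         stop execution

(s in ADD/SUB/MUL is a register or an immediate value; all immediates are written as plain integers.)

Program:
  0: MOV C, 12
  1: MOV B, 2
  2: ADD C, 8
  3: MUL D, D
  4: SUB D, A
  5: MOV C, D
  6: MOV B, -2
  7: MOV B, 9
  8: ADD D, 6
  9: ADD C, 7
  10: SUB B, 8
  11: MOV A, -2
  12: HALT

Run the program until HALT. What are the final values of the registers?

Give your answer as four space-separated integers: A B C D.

Step 1: PC=0 exec 'MOV C, 12'. After: A=0 B=0 C=12 D=0 ZF=0 PC=1
Step 2: PC=1 exec 'MOV B, 2'. After: A=0 B=2 C=12 D=0 ZF=0 PC=2
Step 3: PC=2 exec 'ADD C, 8'. After: A=0 B=2 C=20 D=0 ZF=0 PC=3
Step 4: PC=3 exec 'MUL D, D'. After: A=0 B=2 C=20 D=0 ZF=1 PC=4
Step 5: PC=4 exec 'SUB D, A'. After: A=0 B=2 C=20 D=0 ZF=1 PC=5
Step 6: PC=5 exec 'MOV C, D'. After: A=0 B=2 C=0 D=0 ZF=1 PC=6
Step 7: PC=6 exec 'MOV B, -2'. After: A=0 B=-2 C=0 D=0 ZF=1 PC=7
Step 8: PC=7 exec 'MOV B, 9'. After: A=0 B=9 C=0 D=0 ZF=1 PC=8
Step 9: PC=8 exec 'ADD D, 6'. After: A=0 B=9 C=0 D=6 ZF=0 PC=9
Step 10: PC=9 exec 'ADD C, 7'. After: A=0 B=9 C=7 D=6 ZF=0 PC=10
Step 11: PC=10 exec 'SUB B, 8'. After: A=0 B=1 C=7 D=6 ZF=0 PC=11
Step 12: PC=11 exec 'MOV A, -2'. After: A=-2 B=1 C=7 D=6 ZF=0 PC=12
Step 13: PC=12 exec 'HALT'. After: A=-2 B=1 C=7 D=6 ZF=0 PC=12 HALTED

Answer: -2 1 7 6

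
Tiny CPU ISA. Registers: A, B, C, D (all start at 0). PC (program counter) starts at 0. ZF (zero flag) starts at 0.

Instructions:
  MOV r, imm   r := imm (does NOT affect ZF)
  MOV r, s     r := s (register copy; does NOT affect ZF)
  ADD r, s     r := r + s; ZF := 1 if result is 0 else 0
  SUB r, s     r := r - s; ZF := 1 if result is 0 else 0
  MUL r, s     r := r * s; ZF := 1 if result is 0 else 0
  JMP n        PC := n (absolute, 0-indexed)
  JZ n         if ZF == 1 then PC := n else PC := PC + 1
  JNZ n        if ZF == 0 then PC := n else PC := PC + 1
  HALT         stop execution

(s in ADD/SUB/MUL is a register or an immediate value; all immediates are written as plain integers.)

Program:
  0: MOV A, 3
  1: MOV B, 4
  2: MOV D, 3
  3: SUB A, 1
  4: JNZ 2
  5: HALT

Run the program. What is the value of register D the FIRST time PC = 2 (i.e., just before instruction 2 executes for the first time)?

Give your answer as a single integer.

Step 1: PC=0 exec 'MOV A, 3'. After: A=3 B=0 C=0 D=0 ZF=0 PC=1
Step 2: PC=1 exec 'MOV B, 4'. After: A=3 B=4 C=0 D=0 ZF=0 PC=2
First time PC=2: D=0

0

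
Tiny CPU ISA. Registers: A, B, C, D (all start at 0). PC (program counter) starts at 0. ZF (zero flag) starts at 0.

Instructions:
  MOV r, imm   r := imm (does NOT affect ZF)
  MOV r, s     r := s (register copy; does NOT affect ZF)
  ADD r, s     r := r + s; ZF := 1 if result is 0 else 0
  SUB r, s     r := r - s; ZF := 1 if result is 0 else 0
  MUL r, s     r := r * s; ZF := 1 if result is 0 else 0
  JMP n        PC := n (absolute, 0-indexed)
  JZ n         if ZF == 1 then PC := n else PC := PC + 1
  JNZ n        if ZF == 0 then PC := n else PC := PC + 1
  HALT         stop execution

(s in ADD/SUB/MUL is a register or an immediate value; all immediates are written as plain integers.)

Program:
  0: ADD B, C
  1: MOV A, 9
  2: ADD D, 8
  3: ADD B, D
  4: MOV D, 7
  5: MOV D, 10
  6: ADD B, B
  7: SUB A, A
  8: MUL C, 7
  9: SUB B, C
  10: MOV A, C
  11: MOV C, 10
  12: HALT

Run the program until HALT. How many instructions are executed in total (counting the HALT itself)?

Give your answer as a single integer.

Answer: 13

Derivation:
Step 1: PC=0 exec 'ADD B, C'. After: A=0 B=0 C=0 D=0 ZF=1 PC=1
Step 2: PC=1 exec 'MOV A, 9'. After: A=9 B=0 C=0 D=0 ZF=1 PC=2
Step 3: PC=2 exec 'ADD D, 8'. After: A=9 B=0 C=0 D=8 ZF=0 PC=3
Step 4: PC=3 exec 'ADD B, D'. After: A=9 B=8 C=0 D=8 ZF=0 PC=4
Step 5: PC=4 exec 'MOV D, 7'. After: A=9 B=8 C=0 D=7 ZF=0 PC=5
Step 6: PC=5 exec 'MOV D, 10'. After: A=9 B=8 C=0 D=10 ZF=0 PC=6
Step 7: PC=6 exec 'ADD B, B'. After: A=9 B=16 C=0 D=10 ZF=0 PC=7
Step 8: PC=7 exec 'SUB A, A'. After: A=0 B=16 C=0 D=10 ZF=1 PC=8
Step 9: PC=8 exec 'MUL C, 7'. After: A=0 B=16 C=0 D=10 ZF=1 PC=9
Step 10: PC=9 exec 'SUB B, C'. After: A=0 B=16 C=0 D=10 ZF=0 PC=10
Step 11: PC=10 exec 'MOV A, C'. After: A=0 B=16 C=0 D=10 ZF=0 PC=11
Step 12: PC=11 exec 'MOV C, 10'. After: A=0 B=16 C=10 D=10 ZF=0 PC=12
Step 13: PC=12 exec 'HALT'. After: A=0 B=16 C=10 D=10 ZF=0 PC=12 HALTED
Total instructions executed: 13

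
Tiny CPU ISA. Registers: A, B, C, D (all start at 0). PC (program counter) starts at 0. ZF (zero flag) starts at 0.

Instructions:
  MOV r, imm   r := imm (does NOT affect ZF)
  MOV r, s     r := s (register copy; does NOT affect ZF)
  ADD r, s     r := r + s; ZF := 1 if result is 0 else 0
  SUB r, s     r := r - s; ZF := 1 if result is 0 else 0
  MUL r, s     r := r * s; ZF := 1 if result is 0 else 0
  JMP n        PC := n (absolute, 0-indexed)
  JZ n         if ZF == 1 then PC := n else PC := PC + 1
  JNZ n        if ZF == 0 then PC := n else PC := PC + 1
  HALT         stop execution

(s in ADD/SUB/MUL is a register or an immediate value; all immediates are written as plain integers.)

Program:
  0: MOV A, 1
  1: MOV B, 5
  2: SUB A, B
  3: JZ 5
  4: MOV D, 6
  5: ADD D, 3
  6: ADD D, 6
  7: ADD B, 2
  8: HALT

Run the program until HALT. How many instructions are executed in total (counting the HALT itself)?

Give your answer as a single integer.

Answer: 9

Derivation:
Step 1: PC=0 exec 'MOV A, 1'. After: A=1 B=0 C=0 D=0 ZF=0 PC=1
Step 2: PC=1 exec 'MOV B, 5'. After: A=1 B=5 C=0 D=0 ZF=0 PC=2
Step 3: PC=2 exec 'SUB A, B'. After: A=-4 B=5 C=0 D=0 ZF=0 PC=3
Step 4: PC=3 exec 'JZ 5'. After: A=-4 B=5 C=0 D=0 ZF=0 PC=4
Step 5: PC=4 exec 'MOV D, 6'. After: A=-4 B=5 C=0 D=6 ZF=0 PC=5
Step 6: PC=5 exec 'ADD D, 3'. After: A=-4 B=5 C=0 D=9 ZF=0 PC=6
Step 7: PC=6 exec 'ADD D, 6'. After: A=-4 B=5 C=0 D=15 ZF=0 PC=7
Step 8: PC=7 exec 'ADD B, 2'. After: A=-4 B=7 C=0 D=15 ZF=0 PC=8
Step 9: PC=8 exec 'HALT'. After: A=-4 B=7 C=0 D=15 ZF=0 PC=8 HALTED
Total instructions executed: 9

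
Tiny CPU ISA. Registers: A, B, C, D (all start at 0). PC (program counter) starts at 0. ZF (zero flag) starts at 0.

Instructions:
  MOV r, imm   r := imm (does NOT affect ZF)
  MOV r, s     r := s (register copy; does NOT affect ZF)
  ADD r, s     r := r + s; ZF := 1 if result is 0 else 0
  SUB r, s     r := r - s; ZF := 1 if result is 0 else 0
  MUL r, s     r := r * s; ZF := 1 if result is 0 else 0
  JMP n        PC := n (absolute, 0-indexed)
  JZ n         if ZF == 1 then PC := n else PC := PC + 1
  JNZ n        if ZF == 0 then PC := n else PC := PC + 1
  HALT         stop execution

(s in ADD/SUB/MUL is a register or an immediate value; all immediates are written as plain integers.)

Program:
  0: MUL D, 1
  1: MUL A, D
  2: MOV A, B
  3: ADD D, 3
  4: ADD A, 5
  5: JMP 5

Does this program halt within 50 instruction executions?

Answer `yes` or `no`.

Answer: no

Derivation:
Step 1: PC=0 exec 'MUL D, 1'. After: A=0 B=0 C=0 D=0 ZF=1 PC=1
Step 2: PC=1 exec 'MUL A, D'. After: A=0 B=0 C=0 D=0 ZF=1 PC=2
Step 3: PC=2 exec 'MOV A, B'. After: A=0 B=0 C=0 D=0 ZF=1 PC=3
Step 4: PC=3 exec 'ADD D, 3'. After: A=0 B=0 C=0 D=3 ZF=0 PC=4
Step 5: PC=4 exec 'ADD A, 5'. After: A=5 B=0 C=0 D=3 ZF=0 PC=5
Step 6: PC=5 exec 'JMP 5'. After: A=5 B=0 C=0 D=3 ZF=0 PC=5
State after step 6 equals state after step 5: the program is in a cycle of length 1 and will never halt.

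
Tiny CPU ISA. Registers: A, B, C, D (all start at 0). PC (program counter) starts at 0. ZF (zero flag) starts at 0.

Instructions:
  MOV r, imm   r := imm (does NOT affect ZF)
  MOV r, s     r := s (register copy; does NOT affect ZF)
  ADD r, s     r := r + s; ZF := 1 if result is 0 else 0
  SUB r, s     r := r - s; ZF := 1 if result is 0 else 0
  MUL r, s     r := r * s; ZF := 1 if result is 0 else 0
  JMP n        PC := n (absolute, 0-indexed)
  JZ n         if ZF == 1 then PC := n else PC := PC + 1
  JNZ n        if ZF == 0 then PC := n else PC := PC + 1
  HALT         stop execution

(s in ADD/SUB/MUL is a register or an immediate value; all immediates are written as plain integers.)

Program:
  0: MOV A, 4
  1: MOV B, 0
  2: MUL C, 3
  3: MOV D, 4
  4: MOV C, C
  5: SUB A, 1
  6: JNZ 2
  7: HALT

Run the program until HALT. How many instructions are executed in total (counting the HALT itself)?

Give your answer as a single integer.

Step 1: PC=0 exec 'MOV A, 4'. After: A=4 B=0 C=0 D=0 ZF=0 PC=1
Step 2: PC=1 exec 'MOV B, 0'. After: A=4 B=0 C=0 D=0 ZF=0 PC=2
Step 3: PC=2 exec 'MUL C, 3'. After: A=4 B=0 C=0 D=0 ZF=1 PC=3
Step 4: PC=3 exec 'MOV D, 4'. After: A=4 B=0 C=0 D=4 ZF=1 PC=4
Step 5: PC=4 exec 'MOV C, C'. After: A=4 B=0 C=0 D=4 ZF=1 PC=5
Step 6: PC=5 exec 'SUB A, 1'. After: A=3 B=0 C=0 D=4 ZF=0 PC=6
Step 7: PC=6 exec 'JNZ 2'. After: A=3 B=0 C=0 D=4 ZF=0 PC=2
Step 8: PC=2 exec 'MUL C, 3'. After: A=3 B=0 C=0 D=4 ZF=1 PC=3
Step 9: PC=3 exec 'MOV D, 4'. After: A=3 B=0 C=0 D=4 ZF=1 PC=4
Step 10: PC=4 exec 'MOV C, C'. After: A=3 B=0 C=0 D=4 ZF=1 PC=5
Step 11: PC=5 exec 'SUB A, 1'. After: A=2 B=0 C=0 D=4 ZF=0 PC=6
Step 12: PC=6 exec 'JNZ 2'. After: A=2 B=0 C=0 D=4 ZF=0 PC=2
Step 13: PC=2 exec 'MUL C, 3'. After: A=2 B=0 C=0 D=4 ZF=1 PC=3
Step 14: PC=3 exec 'MOV D, 4'. After: A=2 B=0 C=0 D=4 ZF=1 PC=4
Step 15: PC=4 exec 'MOV C, C'. After: A=2 B=0 C=0 D=4 ZF=1 PC=5
Step 16: PC=5 exec 'SUB A, 1'. After: A=1 B=0 C=0 D=4 ZF=0 PC=6
Step 17: PC=6 exec 'JNZ 2'. After: A=1 B=0 C=0 D=4 ZF=0 PC=2
Step 18: PC=2 exec 'MUL C, 3'. After: A=1 B=0 C=0 D=4 ZF=1 PC=3
Step 19: PC=3 exec 'MOV D, 4'. After: A=1 B=0 C=0 D=4 ZF=1 PC=4
Step 20: PC=4 exec 'MOV C, C'. After: A=1 B=0 C=0 D=4 ZF=1 PC=5
Step 21: PC=5 exec 'SUB A, 1'. After: A=0 B=0 C=0 D=4 ZF=1 PC=6
Step 22: PC=6 exec 'JNZ 2'. After: A=0 B=0 C=0 D=4 ZF=1 PC=7
Step 23: PC=7 exec 'HALT'. After: A=0 B=0 C=0 D=4 ZF=1 PC=7 HALTED
Total instructions executed: 23

Answer: 23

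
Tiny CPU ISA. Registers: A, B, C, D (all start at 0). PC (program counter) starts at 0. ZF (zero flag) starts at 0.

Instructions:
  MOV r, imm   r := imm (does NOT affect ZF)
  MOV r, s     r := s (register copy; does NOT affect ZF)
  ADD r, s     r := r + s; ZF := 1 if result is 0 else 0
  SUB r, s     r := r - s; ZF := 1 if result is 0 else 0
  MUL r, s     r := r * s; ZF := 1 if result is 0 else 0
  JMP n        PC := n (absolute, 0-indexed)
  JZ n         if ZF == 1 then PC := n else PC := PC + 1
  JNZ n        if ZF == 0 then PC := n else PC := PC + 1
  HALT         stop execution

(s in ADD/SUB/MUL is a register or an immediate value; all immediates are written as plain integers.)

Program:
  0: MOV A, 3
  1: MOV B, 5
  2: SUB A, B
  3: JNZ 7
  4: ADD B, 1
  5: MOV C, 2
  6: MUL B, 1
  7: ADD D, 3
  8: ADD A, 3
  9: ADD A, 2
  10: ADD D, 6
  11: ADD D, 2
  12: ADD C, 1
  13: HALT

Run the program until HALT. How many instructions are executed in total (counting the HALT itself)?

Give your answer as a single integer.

Answer: 11

Derivation:
Step 1: PC=0 exec 'MOV A, 3'. After: A=3 B=0 C=0 D=0 ZF=0 PC=1
Step 2: PC=1 exec 'MOV B, 5'. After: A=3 B=5 C=0 D=0 ZF=0 PC=2
Step 3: PC=2 exec 'SUB A, B'. After: A=-2 B=5 C=0 D=0 ZF=0 PC=3
Step 4: PC=3 exec 'JNZ 7'. After: A=-2 B=5 C=0 D=0 ZF=0 PC=7
Step 5: PC=7 exec 'ADD D, 3'. After: A=-2 B=5 C=0 D=3 ZF=0 PC=8
Step 6: PC=8 exec 'ADD A, 3'. After: A=1 B=5 C=0 D=3 ZF=0 PC=9
Step 7: PC=9 exec 'ADD A, 2'. After: A=3 B=5 C=0 D=3 ZF=0 PC=10
Step 8: PC=10 exec 'ADD D, 6'. After: A=3 B=5 C=0 D=9 ZF=0 PC=11
Step 9: PC=11 exec 'ADD D, 2'. After: A=3 B=5 C=0 D=11 ZF=0 PC=12
Step 10: PC=12 exec 'ADD C, 1'. After: A=3 B=5 C=1 D=11 ZF=0 PC=13
Step 11: PC=13 exec 'HALT'. After: A=3 B=5 C=1 D=11 ZF=0 PC=13 HALTED
Total instructions executed: 11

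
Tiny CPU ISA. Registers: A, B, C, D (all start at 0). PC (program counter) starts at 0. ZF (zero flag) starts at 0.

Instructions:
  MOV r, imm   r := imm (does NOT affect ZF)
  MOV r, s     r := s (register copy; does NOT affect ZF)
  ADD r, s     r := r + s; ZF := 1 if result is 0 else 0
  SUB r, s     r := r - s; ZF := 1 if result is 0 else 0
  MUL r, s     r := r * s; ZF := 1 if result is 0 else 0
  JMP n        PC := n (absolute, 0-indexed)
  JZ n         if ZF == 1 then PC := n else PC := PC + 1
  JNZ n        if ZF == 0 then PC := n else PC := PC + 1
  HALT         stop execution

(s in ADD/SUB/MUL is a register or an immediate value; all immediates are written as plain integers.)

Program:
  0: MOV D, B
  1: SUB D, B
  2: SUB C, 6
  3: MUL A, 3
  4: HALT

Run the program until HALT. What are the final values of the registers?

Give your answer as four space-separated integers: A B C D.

Step 1: PC=0 exec 'MOV D, B'. After: A=0 B=0 C=0 D=0 ZF=0 PC=1
Step 2: PC=1 exec 'SUB D, B'. After: A=0 B=0 C=0 D=0 ZF=1 PC=2
Step 3: PC=2 exec 'SUB C, 6'. After: A=0 B=0 C=-6 D=0 ZF=0 PC=3
Step 4: PC=3 exec 'MUL A, 3'. After: A=0 B=0 C=-6 D=0 ZF=1 PC=4
Step 5: PC=4 exec 'HALT'. After: A=0 B=0 C=-6 D=0 ZF=1 PC=4 HALTED

Answer: 0 0 -6 0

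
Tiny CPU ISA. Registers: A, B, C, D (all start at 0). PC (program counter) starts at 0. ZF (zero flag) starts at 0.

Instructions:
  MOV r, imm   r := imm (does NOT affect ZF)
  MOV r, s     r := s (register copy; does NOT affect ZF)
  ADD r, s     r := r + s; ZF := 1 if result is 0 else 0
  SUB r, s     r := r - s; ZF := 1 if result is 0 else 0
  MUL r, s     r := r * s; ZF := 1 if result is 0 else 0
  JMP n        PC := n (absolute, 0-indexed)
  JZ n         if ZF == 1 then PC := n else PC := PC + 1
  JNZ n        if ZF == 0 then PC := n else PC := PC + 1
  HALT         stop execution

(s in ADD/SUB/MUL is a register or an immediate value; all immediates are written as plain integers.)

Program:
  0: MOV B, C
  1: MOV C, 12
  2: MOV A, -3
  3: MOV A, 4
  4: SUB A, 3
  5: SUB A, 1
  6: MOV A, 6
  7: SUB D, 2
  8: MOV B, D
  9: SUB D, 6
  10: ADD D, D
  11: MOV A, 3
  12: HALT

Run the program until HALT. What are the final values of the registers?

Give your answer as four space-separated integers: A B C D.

Step 1: PC=0 exec 'MOV B, C'. After: A=0 B=0 C=0 D=0 ZF=0 PC=1
Step 2: PC=1 exec 'MOV C, 12'. After: A=0 B=0 C=12 D=0 ZF=0 PC=2
Step 3: PC=2 exec 'MOV A, -3'. After: A=-3 B=0 C=12 D=0 ZF=0 PC=3
Step 4: PC=3 exec 'MOV A, 4'. After: A=4 B=0 C=12 D=0 ZF=0 PC=4
Step 5: PC=4 exec 'SUB A, 3'. After: A=1 B=0 C=12 D=0 ZF=0 PC=5
Step 6: PC=5 exec 'SUB A, 1'. After: A=0 B=0 C=12 D=0 ZF=1 PC=6
Step 7: PC=6 exec 'MOV A, 6'. After: A=6 B=0 C=12 D=0 ZF=1 PC=7
Step 8: PC=7 exec 'SUB D, 2'. After: A=6 B=0 C=12 D=-2 ZF=0 PC=8
Step 9: PC=8 exec 'MOV B, D'. After: A=6 B=-2 C=12 D=-2 ZF=0 PC=9
Step 10: PC=9 exec 'SUB D, 6'. After: A=6 B=-2 C=12 D=-8 ZF=0 PC=10
Step 11: PC=10 exec 'ADD D, D'. After: A=6 B=-2 C=12 D=-16 ZF=0 PC=11
Step 12: PC=11 exec 'MOV A, 3'. After: A=3 B=-2 C=12 D=-16 ZF=0 PC=12
Step 13: PC=12 exec 'HALT'. After: A=3 B=-2 C=12 D=-16 ZF=0 PC=12 HALTED

Answer: 3 -2 12 -16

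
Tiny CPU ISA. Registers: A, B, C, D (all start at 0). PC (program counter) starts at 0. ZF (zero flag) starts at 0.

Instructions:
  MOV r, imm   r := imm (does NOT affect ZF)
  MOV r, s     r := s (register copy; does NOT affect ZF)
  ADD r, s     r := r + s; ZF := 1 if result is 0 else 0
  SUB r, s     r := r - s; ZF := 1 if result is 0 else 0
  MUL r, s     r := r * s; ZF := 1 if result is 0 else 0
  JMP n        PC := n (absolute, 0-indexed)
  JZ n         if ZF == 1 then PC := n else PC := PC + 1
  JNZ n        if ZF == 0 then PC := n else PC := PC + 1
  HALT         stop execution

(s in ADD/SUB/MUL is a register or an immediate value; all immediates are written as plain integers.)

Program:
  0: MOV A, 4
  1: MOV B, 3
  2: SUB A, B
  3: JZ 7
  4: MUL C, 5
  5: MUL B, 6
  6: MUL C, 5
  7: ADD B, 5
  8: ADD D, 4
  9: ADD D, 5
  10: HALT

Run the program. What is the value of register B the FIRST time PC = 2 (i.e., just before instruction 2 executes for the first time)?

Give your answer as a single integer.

Step 1: PC=0 exec 'MOV A, 4'. After: A=4 B=0 C=0 D=0 ZF=0 PC=1
Step 2: PC=1 exec 'MOV B, 3'. After: A=4 B=3 C=0 D=0 ZF=0 PC=2
First time PC=2: B=3

3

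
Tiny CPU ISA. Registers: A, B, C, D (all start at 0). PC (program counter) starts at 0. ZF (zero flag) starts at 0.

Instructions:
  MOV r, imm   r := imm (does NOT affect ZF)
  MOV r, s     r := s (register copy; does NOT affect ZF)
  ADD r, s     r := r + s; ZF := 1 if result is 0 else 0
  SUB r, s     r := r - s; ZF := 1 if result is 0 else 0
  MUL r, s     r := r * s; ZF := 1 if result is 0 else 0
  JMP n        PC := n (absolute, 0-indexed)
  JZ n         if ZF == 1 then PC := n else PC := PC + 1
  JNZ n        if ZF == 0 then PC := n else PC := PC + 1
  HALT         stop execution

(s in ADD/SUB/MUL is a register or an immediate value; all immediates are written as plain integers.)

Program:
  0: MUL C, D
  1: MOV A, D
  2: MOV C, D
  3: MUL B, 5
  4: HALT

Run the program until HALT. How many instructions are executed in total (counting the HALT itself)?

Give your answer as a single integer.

Step 1: PC=0 exec 'MUL C, D'. After: A=0 B=0 C=0 D=0 ZF=1 PC=1
Step 2: PC=1 exec 'MOV A, D'. After: A=0 B=0 C=0 D=0 ZF=1 PC=2
Step 3: PC=2 exec 'MOV C, D'. After: A=0 B=0 C=0 D=0 ZF=1 PC=3
Step 4: PC=3 exec 'MUL B, 5'. After: A=0 B=0 C=0 D=0 ZF=1 PC=4
Step 5: PC=4 exec 'HALT'. After: A=0 B=0 C=0 D=0 ZF=1 PC=4 HALTED
Total instructions executed: 5

Answer: 5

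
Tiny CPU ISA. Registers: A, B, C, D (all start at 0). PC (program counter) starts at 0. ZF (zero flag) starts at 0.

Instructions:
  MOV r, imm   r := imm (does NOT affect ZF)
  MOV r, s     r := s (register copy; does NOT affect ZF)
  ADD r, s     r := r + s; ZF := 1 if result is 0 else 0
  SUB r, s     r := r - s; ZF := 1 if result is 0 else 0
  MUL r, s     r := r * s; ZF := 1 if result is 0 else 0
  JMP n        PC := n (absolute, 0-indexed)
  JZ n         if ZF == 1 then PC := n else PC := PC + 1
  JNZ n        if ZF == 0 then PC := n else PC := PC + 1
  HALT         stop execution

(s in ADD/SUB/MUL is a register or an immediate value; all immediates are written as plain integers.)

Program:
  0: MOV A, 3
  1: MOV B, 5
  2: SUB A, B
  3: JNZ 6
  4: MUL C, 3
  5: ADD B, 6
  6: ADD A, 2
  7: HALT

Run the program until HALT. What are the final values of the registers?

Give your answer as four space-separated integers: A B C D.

Answer: 0 5 0 0

Derivation:
Step 1: PC=0 exec 'MOV A, 3'. After: A=3 B=0 C=0 D=0 ZF=0 PC=1
Step 2: PC=1 exec 'MOV B, 5'. After: A=3 B=5 C=0 D=0 ZF=0 PC=2
Step 3: PC=2 exec 'SUB A, B'. After: A=-2 B=5 C=0 D=0 ZF=0 PC=3
Step 4: PC=3 exec 'JNZ 6'. After: A=-2 B=5 C=0 D=0 ZF=0 PC=6
Step 5: PC=6 exec 'ADD A, 2'. After: A=0 B=5 C=0 D=0 ZF=1 PC=7
Step 6: PC=7 exec 'HALT'. After: A=0 B=5 C=0 D=0 ZF=1 PC=7 HALTED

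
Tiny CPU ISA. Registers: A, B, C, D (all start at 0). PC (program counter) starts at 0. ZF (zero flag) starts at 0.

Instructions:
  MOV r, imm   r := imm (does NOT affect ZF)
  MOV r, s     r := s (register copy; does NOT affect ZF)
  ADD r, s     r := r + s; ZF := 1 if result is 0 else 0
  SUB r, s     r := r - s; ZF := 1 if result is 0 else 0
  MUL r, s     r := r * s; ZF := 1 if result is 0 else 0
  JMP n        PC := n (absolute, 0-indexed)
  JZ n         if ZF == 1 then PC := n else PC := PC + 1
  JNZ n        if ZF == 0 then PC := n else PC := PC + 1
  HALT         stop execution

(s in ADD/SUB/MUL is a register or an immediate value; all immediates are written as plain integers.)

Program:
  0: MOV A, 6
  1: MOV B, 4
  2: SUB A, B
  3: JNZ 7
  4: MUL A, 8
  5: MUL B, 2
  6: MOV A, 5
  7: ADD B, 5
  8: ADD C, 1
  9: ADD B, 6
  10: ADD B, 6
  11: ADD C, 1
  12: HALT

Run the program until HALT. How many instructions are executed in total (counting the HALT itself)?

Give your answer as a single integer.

Answer: 10

Derivation:
Step 1: PC=0 exec 'MOV A, 6'. After: A=6 B=0 C=0 D=0 ZF=0 PC=1
Step 2: PC=1 exec 'MOV B, 4'. After: A=6 B=4 C=0 D=0 ZF=0 PC=2
Step 3: PC=2 exec 'SUB A, B'. After: A=2 B=4 C=0 D=0 ZF=0 PC=3
Step 4: PC=3 exec 'JNZ 7'. After: A=2 B=4 C=0 D=0 ZF=0 PC=7
Step 5: PC=7 exec 'ADD B, 5'. After: A=2 B=9 C=0 D=0 ZF=0 PC=8
Step 6: PC=8 exec 'ADD C, 1'. After: A=2 B=9 C=1 D=0 ZF=0 PC=9
Step 7: PC=9 exec 'ADD B, 6'. After: A=2 B=15 C=1 D=0 ZF=0 PC=10
Step 8: PC=10 exec 'ADD B, 6'. After: A=2 B=21 C=1 D=0 ZF=0 PC=11
Step 9: PC=11 exec 'ADD C, 1'. After: A=2 B=21 C=2 D=0 ZF=0 PC=12
Step 10: PC=12 exec 'HALT'. After: A=2 B=21 C=2 D=0 ZF=0 PC=12 HALTED
Total instructions executed: 10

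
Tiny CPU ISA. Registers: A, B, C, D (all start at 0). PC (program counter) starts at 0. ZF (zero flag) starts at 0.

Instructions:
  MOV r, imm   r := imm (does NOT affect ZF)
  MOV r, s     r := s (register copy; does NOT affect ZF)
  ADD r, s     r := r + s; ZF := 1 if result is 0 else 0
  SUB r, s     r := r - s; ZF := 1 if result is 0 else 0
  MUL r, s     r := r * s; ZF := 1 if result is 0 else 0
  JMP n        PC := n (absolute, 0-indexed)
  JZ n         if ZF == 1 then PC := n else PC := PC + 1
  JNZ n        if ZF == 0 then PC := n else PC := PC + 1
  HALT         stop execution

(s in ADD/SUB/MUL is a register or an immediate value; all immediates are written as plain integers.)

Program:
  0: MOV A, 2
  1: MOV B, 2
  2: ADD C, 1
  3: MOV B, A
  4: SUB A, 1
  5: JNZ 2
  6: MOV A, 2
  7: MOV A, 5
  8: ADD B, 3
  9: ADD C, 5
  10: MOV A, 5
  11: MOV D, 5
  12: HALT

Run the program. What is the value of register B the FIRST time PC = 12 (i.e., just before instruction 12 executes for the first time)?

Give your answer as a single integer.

Step 1: PC=0 exec 'MOV A, 2'. After: A=2 B=0 C=0 D=0 ZF=0 PC=1
Step 2: PC=1 exec 'MOV B, 2'. After: A=2 B=2 C=0 D=0 ZF=0 PC=2
Step 3: PC=2 exec 'ADD C, 1'. After: A=2 B=2 C=1 D=0 ZF=0 PC=3
Step 4: PC=3 exec 'MOV B, A'. After: A=2 B=2 C=1 D=0 ZF=0 PC=4
Step 5: PC=4 exec 'SUB A, 1'. After: A=1 B=2 C=1 D=0 ZF=0 PC=5
Step 6: PC=5 exec 'JNZ 2'. After: A=1 B=2 C=1 D=0 ZF=0 PC=2
Step 7: PC=2 exec 'ADD C, 1'. After: A=1 B=2 C=2 D=0 ZF=0 PC=3
Step 8: PC=3 exec 'MOV B, A'. After: A=1 B=1 C=2 D=0 ZF=0 PC=4
Step 9: PC=4 exec 'SUB A, 1'. After: A=0 B=1 C=2 D=0 ZF=1 PC=5
Step 10: PC=5 exec 'JNZ 2'. After: A=0 B=1 C=2 D=0 ZF=1 PC=6
Step 11: PC=6 exec 'MOV A, 2'. After: A=2 B=1 C=2 D=0 ZF=1 PC=7
Step 12: PC=7 exec 'MOV A, 5'. After: A=5 B=1 C=2 D=0 ZF=1 PC=8
Step 13: PC=8 exec 'ADD B, 3'. After: A=5 B=4 C=2 D=0 ZF=0 PC=9
Step 14: PC=9 exec 'ADD C, 5'. After: A=5 B=4 C=7 D=0 ZF=0 PC=10
Step 15: PC=10 exec 'MOV A, 5'. After: A=5 B=4 C=7 D=0 ZF=0 PC=11
Step 16: PC=11 exec 'MOV D, 5'. After: A=5 B=4 C=7 D=5 ZF=0 PC=12
First time PC=12: B=4

4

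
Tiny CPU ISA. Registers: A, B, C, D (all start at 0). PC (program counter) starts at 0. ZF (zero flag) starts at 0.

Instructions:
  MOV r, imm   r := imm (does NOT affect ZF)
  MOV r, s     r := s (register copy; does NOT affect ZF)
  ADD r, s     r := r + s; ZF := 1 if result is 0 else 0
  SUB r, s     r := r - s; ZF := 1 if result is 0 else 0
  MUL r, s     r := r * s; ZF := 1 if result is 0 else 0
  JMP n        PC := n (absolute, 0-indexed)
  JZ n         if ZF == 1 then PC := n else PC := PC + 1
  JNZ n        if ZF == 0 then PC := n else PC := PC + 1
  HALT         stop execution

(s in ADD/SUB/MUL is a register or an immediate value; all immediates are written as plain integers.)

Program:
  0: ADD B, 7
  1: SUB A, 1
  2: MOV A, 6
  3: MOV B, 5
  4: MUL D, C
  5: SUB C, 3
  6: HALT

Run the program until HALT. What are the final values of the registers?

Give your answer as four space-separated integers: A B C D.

Answer: 6 5 -3 0

Derivation:
Step 1: PC=0 exec 'ADD B, 7'. After: A=0 B=7 C=0 D=0 ZF=0 PC=1
Step 2: PC=1 exec 'SUB A, 1'. After: A=-1 B=7 C=0 D=0 ZF=0 PC=2
Step 3: PC=2 exec 'MOV A, 6'. After: A=6 B=7 C=0 D=0 ZF=0 PC=3
Step 4: PC=3 exec 'MOV B, 5'. After: A=6 B=5 C=0 D=0 ZF=0 PC=4
Step 5: PC=4 exec 'MUL D, C'. After: A=6 B=5 C=0 D=0 ZF=1 PC=5
Step 6: PC=5 exec 'SUB C, 3'. After: A=6 B=5 C=-3 D=0 ZF=0 PC=6
Step 7: PC=6 exec 'HALT'. After: A=6 B=5 C=-3 D=0 ZF=0 PC=6 HALTED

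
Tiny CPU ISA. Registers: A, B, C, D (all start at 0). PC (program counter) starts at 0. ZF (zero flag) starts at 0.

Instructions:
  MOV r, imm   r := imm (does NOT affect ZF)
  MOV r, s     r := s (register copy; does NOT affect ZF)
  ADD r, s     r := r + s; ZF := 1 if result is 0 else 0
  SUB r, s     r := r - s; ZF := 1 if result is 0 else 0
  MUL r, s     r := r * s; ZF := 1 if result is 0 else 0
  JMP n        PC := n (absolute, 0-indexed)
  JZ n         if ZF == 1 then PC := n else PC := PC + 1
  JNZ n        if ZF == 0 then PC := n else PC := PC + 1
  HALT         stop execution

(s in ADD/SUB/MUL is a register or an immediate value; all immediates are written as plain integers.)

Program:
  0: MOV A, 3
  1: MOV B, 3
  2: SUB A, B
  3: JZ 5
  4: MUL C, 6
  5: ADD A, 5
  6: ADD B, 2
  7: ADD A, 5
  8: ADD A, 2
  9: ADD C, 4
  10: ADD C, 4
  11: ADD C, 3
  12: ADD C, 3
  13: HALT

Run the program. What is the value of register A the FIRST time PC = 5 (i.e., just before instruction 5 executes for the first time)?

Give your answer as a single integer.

Step 1: PC=0 exec 'MOV A, 3'. After: A=3 B=0 C=0 D=0 ZF=0 PC=1
Step 2: PC=1 exec 'MOV B, 3'. After: A=3 B=3 C=0 D=0 ZF=0 PC=2
Step 3: PC=2 exec 'SUB A, B'. After: A=0 B=3 C=0 D=0 ZF=1 PC=3
Step 4: PC=3 exec 'JZ 5'. After: A=0 B=3 C=0 D=0 ZF=1 PC=5
First time PC=5: A=0

0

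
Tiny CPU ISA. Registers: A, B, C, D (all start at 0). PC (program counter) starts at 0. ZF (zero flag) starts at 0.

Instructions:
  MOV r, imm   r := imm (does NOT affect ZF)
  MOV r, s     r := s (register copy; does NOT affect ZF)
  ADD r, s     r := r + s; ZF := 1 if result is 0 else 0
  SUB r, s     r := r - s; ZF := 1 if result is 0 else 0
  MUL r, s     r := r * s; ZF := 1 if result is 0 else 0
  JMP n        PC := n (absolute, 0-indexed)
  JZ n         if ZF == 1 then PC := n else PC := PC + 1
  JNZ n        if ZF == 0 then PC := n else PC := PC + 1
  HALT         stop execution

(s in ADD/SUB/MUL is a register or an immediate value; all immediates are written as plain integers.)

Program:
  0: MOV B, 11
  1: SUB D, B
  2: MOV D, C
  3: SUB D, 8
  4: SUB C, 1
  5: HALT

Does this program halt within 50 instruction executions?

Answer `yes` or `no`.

Step 1: PC=0 exec 'MOV B, 11'. After: A=0 B=11 C=0 D=0 ZF=0 PC=1
Step 2: PC=1 exec 'SUB D, B'. After: A=0 B=11 C=0 D=-11 ZF=0 PC=2
Step 3: PC=2 exec 'MOV D, C'. After: A=0 B=11 C=0 D=0 ZF=0 PC=3
Step 4: PC=3 exec 'SUB D, 8'. After: A=0 B=11 C=0 D=-8 ZF=0 PC=4
Step 5: PC=4 exec 'SUB C, 1'. After: A=0 B=11 C=-1 D=-8 ZF=0 PC=5
Step 6: PC=5 exec 'HALT'. After: A=0 B=11 C=-1 D=-8 ZF=0 PC=5 HALTED

Answer: yes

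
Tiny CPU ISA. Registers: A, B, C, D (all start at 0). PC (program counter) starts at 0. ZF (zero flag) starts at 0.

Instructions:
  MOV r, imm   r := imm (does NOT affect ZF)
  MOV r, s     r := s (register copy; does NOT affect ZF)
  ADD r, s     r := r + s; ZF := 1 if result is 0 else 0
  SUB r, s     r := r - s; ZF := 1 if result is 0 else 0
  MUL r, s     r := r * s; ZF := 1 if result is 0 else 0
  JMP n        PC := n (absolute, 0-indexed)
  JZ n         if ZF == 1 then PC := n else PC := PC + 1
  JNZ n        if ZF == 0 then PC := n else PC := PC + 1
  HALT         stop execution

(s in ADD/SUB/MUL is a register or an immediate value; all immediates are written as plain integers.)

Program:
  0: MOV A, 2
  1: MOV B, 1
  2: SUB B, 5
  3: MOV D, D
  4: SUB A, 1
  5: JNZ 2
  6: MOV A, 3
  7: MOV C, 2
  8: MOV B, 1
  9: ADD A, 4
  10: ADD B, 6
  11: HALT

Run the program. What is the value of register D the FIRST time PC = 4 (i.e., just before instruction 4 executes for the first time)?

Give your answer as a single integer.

Step 1: PC=0 exec 'MOV A, 2'. After: A=2 B=0 C=0 D=0 ZF=0 PC=1
Step 2: PC=1 exec 'MOV B, 1'. After: A=2 B=1 C=0 D=0 ZF=0 PC=2
Step 3: PC=2 exec 'SUB B, 5'. After: A=2 B=-4 C=0 D=0 ZF=0 PC=3
Step 4: PC=3 exec 'MOV D, D'. After: A=2 B=-4 C=0 D=0 ZF=0 PC=4
First time PC=4: D=0

0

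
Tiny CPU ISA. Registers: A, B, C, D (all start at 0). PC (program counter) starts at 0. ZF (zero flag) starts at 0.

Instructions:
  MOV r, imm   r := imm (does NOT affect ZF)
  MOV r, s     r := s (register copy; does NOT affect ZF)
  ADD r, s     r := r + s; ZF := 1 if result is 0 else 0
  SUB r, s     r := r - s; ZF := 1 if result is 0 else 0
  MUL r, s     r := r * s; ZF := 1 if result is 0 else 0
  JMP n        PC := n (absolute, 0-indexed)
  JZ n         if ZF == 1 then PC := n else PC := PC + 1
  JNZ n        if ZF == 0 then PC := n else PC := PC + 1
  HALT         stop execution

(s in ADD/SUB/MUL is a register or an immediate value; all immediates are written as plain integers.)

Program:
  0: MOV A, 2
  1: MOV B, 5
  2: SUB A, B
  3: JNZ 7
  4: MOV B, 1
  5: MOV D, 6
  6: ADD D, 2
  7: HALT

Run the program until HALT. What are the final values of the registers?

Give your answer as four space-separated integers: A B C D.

Answer: -3 5 0 0

Derivation:
Step 1: PC=0 exec 'MOV A, 2'. After: A=2 B=0 C=0 D=0 ZF=0 PC=1
Step 2: PC=1 exec 'MOV B, 5'. After: A=2 B=5 C=0 D=0 ZF=0 PC=2
Step 3: PC=2 exec 'SUB A, B'. After: A=-3 B=5 C=0 D=0 ZF=0 PC=3
Step 4: PC=3 exec 'JNZ 7'. After: A=-3 B=5 C=0 D=0 ZF=0 PC=7
Step 5: PC=7 exec 'HALT'. After: A=-3 B=5 C=0 D=0 ZF=0 PC=7 HALTED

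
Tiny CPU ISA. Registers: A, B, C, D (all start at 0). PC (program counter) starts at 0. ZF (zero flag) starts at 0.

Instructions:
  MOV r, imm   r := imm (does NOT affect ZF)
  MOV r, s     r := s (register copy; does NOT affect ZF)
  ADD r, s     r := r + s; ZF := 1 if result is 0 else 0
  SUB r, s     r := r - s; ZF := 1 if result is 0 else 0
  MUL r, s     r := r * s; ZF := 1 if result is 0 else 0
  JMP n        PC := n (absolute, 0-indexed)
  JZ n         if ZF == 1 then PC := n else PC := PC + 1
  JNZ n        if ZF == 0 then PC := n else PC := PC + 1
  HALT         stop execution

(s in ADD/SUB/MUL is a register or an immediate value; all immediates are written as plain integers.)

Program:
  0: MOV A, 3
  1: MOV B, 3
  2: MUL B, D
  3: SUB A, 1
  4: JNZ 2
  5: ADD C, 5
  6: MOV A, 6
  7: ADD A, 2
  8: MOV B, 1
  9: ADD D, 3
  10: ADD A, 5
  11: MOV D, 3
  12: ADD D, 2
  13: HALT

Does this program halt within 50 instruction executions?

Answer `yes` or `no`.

Answer: yes

Derivation:
Step 1: PC=0 exec 'MOV A, 3'. After: A=3 B=0 C=0 D=0 ZF=0 PC=1
Step 2: PC=1 exec 'MOV B, 3'. After: A=3 B=3 C=0 D=0 ZF=0 PC=2
Step 3: PC=2 exec 'MUL B, D'. After: A=3 B=0 C=0 D=0 ZF=1 PC=3
Step 4: PC=3 exec 'SUB A, 1'. After: A=2 B=0 C=0 D=0 ZF=0 PC=4
Step 5: PC=4 exec 'JNZ 2'. After: A=2 B=0 C=0 D=0 ZF=0 PC=2
Step 6: PC=2 exec 'MUL B, D'. After: A=2 B=0 C=0 D=0 ZF=1 PC=3
Step 7: PC=3 exec 'SUB A, 1'. After: A=1 B=0 C=0 D=0 ZF=0 PC=4
Step 8: PC=4 exec 'JNZ 2'. After: A=1 B=0 C=0 D=0 ZF=0 PC=2
Step 9: PC=2 exec 'MUL B, D'. After: A=1 B=0 C=0 D=0 ZF=1 PC=3
Step 10: PC=3 exec 'SUB A, 1'. After: A=0 B=0 C=0 D=0 ZF=1 PC=4
Step 11: PC=4 exec 'JNZ 2'. After: A=0 B=0 C=0 D=0 ZF=1 PC=5
Step 12: PC=5 exec 'ADD C, 5'. After: A=0 B=0 C=5 D=0 ZF=0 PC=6
Step 13: PC=6 exec 'MOV A, 6'. After: A=6 B=0 C=5 D=0 ZF=0 PC=7
Step 14: PC=7 exec 'ADD A, 2'. After: A=8 B=0 C=5 D=0 ZF=0 PC=8
Step 15: PC=8 exec 'MOV B, 1'. After: A=8 B=1 C=5 D=0 ZF=0 PC=9
Step 16: PC=9 exec 'ADD D, 3'. After: A=8 B=1 C=5 D=3 ZF=0 PC=10
Step 17: PC=10 exec 'ADD A, 5'. After: A=13 B=1 C=5 D=3 ZF=0 PC=11
Step 18: PC=11 exec 'MOV D, 3'. After: A=13 B=1 C=5 D=3 ZF=0 PC=12
Step 19: PC=12 exec 'ADD D, 2'. After: A=13 B=1 C=5 D=5 ZF=0 PC=13
Step 20: PC=13 exec 'HALT'. After: A=13 B=1 C=5 D=5 ZF=0 PC=13 HALTED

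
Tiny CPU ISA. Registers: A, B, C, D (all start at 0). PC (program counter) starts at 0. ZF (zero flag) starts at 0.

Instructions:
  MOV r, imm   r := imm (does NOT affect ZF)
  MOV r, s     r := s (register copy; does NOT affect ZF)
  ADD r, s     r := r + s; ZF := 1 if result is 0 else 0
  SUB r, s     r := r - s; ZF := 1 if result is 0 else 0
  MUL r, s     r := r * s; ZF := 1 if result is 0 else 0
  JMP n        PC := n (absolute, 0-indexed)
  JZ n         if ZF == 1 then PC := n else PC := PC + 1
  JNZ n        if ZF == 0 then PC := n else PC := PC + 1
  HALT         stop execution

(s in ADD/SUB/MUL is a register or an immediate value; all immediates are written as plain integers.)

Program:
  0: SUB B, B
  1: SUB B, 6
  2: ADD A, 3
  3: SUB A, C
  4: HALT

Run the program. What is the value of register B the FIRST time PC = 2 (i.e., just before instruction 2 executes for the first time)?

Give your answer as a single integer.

Step 1: PC=0 exec 'SUB B, B'. After: A=0 B=0 C=0 D=0 ZF=1 PC=1
Step 2: PC=1 exec 'SUB B, 6'. After: A=0 B=-6 C=0 D=0 ZF=0 PC=2
First time PC=2: B=-6

-6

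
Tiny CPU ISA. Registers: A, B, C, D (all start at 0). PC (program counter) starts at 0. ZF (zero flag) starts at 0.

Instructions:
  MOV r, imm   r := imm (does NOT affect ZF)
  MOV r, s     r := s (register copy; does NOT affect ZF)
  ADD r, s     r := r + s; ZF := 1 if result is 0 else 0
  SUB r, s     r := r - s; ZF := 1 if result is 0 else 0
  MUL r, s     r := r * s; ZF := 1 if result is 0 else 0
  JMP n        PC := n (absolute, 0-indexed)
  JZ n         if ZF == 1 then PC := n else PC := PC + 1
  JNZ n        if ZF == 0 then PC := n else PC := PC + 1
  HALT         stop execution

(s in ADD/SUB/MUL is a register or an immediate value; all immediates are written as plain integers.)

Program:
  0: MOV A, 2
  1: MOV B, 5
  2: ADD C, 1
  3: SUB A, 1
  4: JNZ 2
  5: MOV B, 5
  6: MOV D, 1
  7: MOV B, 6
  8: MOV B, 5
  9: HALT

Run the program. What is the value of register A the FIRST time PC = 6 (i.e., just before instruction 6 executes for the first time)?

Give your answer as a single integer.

Step 1: PC=0 exec 'MOV A, 2'. After: A=2 B=0 C=0 D=0 ZF=0 PC=1
Step 2: PC=1 exec 'MOV B, 5'. After: A=2 B=5 C=0 D=0 ZF=0 PC=2
Step 3: PC=2 exec 'ADD C, 1'. After: A=2 B=5 C=1 D=0 ZF=0 PC=3
Step 4: PC=3 exec 'SUB A, 1'. After: A=1 B=5 C=1 D=0 ZF=0 PC=4
Step 5: PC=4 exec 'JNZ 2'. After: A=1 B=5 C=1 D=0 ZF=0 PC=2
Step 6: PC=2 exec 'ADD C, 1'. After: A=1 B=5 C=2 D=0 ZF=0 PC=3
Step 7: PC=3 exec 'SUB A, 1'. After: A=0 B=5 C=2 D=0 ZF=1 PC=4
Step 8: PC=4 exec 'JNZ 2'. After: A=0 B=5 C=2 D=0 ZF=1 PC=5
Step 9: PC=5 exec 'MOV B, 5'. After: A=0 B=5 C=2 D=0 ZF=1 PC=6
First time PC=6: A=0

0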